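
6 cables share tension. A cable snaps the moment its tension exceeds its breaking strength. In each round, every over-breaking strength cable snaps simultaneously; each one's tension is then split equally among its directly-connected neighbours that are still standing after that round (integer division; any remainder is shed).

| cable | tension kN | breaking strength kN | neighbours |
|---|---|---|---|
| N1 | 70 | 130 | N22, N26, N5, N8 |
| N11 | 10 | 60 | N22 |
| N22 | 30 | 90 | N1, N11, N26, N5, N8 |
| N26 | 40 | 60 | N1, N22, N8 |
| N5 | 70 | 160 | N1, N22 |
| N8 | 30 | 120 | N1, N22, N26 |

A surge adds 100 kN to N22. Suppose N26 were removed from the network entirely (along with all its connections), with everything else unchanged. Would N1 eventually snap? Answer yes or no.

With N26 removed:
Round 1 — N22 at 130 > 90. N22 snaps.
  N22 sheds 130 kN to N1, N11, N5, N8: 32 each (2 lost).
    N1: 70+32 = 102 ≤ 130
    N11: 10+32 = 42 ≤ 60
    N5: 70+32 = 102 ≤ 160
    N8: 30+32 = 62 ≤ 120
No further breaks.

no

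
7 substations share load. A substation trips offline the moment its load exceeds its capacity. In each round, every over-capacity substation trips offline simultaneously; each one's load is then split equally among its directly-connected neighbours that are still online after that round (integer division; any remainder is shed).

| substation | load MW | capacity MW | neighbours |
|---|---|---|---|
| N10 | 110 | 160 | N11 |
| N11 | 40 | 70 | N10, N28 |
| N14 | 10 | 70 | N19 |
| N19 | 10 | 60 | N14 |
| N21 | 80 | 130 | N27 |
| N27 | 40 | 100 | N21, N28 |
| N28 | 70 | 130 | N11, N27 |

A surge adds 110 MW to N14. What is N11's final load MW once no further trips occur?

Round 1 — N14 at 120 > 70. N14 trips offline.
  N14 sheds 120 MW to N19: 120 each.
    N19: 10+120 = 130 > 60
Round 2 — N19 trips offline.
  N19 sheds 130 MW: no online neighbours, lost.
No further trips.

40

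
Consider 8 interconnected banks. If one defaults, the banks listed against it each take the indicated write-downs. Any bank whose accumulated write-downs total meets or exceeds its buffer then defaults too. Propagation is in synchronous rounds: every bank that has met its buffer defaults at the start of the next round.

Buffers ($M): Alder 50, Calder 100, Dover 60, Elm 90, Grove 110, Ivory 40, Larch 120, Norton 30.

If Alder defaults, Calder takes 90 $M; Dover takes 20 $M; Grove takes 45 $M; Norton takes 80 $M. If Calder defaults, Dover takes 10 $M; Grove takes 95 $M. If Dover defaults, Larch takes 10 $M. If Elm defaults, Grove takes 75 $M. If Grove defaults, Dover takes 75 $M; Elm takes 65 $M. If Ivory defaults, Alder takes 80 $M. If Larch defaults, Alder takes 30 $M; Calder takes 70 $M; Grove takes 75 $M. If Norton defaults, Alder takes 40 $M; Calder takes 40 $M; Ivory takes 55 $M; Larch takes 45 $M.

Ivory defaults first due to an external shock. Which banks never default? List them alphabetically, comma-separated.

Elm, Larch

Round 1 — Ivory defaults (initial).
  Alder: +80 → 80 ≥ 50
Round 2 — Alder defaults.
  Calder: +90 → 90 < 100
  Dover: +20 → 20 < 60
  Grove: +45 → 45 < 110
  Norton: +80 → 80 ≥ 30
Round 3 — Norton defaults.
  Calder: +40 → 130 ≥ 100
  Larch: +45 → 45 < 120
Round 4 — Calder defaults.
  Dover: +10 → 30 < 60
  Grove: +95 → 140 ≥ 110
Round 5 — Grove defaults.
  Dover: +75 → 105 ≥ 60
  Elm: +65 → 65 < 90
Round 6 — Dover defaults.
  Larch: +10 → 55 < 120
No further defaults.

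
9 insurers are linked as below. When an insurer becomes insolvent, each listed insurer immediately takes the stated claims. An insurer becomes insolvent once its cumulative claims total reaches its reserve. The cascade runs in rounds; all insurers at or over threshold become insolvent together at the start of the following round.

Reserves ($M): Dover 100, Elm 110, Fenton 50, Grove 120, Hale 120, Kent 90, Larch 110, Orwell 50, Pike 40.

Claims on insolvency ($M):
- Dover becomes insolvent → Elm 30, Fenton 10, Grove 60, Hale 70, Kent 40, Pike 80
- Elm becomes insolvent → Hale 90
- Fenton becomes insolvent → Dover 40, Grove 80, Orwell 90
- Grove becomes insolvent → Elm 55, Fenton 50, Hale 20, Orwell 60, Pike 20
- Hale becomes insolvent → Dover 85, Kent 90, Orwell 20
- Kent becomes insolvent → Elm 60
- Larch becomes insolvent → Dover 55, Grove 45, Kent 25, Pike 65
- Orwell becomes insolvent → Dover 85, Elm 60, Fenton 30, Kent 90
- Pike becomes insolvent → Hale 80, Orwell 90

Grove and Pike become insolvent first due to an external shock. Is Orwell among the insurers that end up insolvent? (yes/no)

Round 1 — Grove, Pike become insolvent (initial).
  Elm: +55 → 55 < 110
  Fenton: +50 → 50 ≥ 50
  Hale: +20+80 → 100 < 120
  Orwell: +60+90 → 150 ≥ 50
Round 2 — Fenton, Orwell become insolvent.
  Dover: +40+85 → 125 ≥ 100
  Elm: +60 → 115 ≥ 110
  Kent: +90 → 90 ≥ 90
Round 3 — Dover, Elm, Kent become insolvent.
  Hale: +70+90 → 260 ≥ 120
Round 4 — Hale becomes insolvent.
No further insolvencies.

yes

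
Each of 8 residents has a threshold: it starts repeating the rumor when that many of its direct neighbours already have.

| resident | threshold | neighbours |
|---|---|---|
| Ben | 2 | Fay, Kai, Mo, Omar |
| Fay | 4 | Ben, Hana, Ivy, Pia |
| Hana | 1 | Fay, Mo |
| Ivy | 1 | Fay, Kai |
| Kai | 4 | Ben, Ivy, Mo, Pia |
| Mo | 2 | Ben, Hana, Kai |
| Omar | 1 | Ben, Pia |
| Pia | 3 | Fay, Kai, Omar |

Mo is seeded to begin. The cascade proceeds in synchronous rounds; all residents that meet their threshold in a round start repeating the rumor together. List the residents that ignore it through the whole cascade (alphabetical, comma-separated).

Round 1 — Mo starts repeating the rumor (initial).
Round 2 — checking thresholds:
  Ben: 1 of 4 neighbours < 2, below threshold.
  Hana: 1 of 2 neighbours ≥ 1, starts repeating the rumor.
  Kai: 1 of 4 neighbours < 4, below threshold.
Round 3 — no new spreads; cascade stops.

Ben, Fay, Ivy, Kai, Omar, Pia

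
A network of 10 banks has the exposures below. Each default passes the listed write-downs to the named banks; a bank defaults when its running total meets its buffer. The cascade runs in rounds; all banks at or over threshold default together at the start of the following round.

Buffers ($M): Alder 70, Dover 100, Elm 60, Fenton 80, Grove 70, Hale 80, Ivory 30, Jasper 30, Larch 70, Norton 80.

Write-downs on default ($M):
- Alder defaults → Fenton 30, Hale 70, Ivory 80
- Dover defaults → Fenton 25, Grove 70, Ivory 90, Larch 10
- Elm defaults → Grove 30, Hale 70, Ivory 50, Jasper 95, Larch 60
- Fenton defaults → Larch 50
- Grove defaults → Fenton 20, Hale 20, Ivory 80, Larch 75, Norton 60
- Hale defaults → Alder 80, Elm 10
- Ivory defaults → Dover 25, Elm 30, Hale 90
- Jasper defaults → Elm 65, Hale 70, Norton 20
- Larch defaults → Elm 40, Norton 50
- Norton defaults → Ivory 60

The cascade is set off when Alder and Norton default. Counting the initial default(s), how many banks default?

4

Round 1 — Alder, Norton default (initial).
  Fenton: +30 → 30 < 80
  Hale: +70 → 70 < 80
  Ivory: +80+60 → 140 ≥ 30
Round 2 — Ivory defaults.
  Dover: +25 → 25 < 100
  Elm: +30 → 30 < 60
  Hale: +90 → 160 ≥ 80
Round 3 — Hale defaults.
  Elm: +10 → 40 < 60
No further defaults.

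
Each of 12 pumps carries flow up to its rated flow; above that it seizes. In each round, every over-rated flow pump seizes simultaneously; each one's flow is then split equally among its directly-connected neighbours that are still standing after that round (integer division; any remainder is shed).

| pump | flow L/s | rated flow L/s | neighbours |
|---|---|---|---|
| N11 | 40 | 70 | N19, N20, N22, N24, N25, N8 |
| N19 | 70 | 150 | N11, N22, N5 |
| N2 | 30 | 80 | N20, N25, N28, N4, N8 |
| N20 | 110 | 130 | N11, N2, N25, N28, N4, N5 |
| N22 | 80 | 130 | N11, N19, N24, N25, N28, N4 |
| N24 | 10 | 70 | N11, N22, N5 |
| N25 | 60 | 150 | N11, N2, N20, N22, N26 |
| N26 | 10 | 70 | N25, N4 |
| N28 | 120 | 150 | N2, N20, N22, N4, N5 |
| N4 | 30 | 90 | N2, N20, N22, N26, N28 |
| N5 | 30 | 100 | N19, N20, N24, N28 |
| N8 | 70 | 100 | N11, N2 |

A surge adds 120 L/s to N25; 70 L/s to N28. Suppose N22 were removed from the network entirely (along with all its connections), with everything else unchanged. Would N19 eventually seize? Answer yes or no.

yes

With N22 removed:
Round 1 — N25 at 180 > 150; N28 at 190 > 150. N25, N28 seize.
  N25 sheds 180 L/s to N11, N2, N20, N26: 45 each.
    N11: 40+45 = 85 > 70
    N2: 30+45 = 75 ≤ 80
    N20: 110+45 = 155 > 130
    N26: 10+45 = 55 ≤ 70
  N28 sheds 190 L/s to N2, N20, N4, N5: 47 each (2 lost).
    N2: 75+47 = 122 > 80
    N20: 155+47 = 202 > 130
    N4: 30+47 = 77 ≤ 90
    N5: 30+47 = 77 ≤ 100
Round 2 — N11, N2, N20 seize.
  N11 sheds 85 L/s to N19, N24, N8: 28 each (1 lost).
    N19: 70+28 = 98 ≤ 150
    N24: 10+28 = 38 ≤ 70
    N8: 70+28 = 98 ≤ 100
  N2 sheds 122 L/s to N4, N8: 61 each.
    N4: 77+61 = 138 > 90
    N8: 98+61 = 159 > 100
  N20 sheds 202 L/s to N4, N5: 101 each.
    N4: 138+101 = 239 > 90
    N5: 77+101 = 178 > 100
Round 3 — N4, N5, N8 seize.
  N4 sheds 239 L/s to N26: 239 each.
    N26: 55+239 = 294 > 70
  N5 sheds 178 L/s to N19, N24: 89 each.
    N19: 98+89 = 187 > 150
    N24: 38+89 = 127 > 70
  N8 sheds 159 L/s: no online neighbours, lost.
Round 4 — N19, N24, N26 seize.
  N19 sheds 187 L/s: no online neighbours, lost.
  N24 sheds 127 L/s: no online neighbours, lost.
  N26 sheds 294 L/s: no online neighbours, lost.
No further seizures.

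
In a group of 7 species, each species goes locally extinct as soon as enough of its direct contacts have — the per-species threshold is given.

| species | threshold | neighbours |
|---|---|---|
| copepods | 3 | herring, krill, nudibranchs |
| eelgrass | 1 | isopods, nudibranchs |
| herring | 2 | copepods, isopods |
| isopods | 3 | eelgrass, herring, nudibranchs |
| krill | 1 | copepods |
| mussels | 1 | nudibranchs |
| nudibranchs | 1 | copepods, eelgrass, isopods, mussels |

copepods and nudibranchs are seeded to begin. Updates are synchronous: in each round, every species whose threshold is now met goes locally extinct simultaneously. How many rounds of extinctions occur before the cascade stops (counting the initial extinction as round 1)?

2

Round 1 — copepods, nudibranchs go locally extinct (initial).
Round 2 — checking thresholds:
  eelgrass: 1 of 2 neighbours ≥ 1, goes locally extinct.
  herring: 1 of 2 neighbours < 2, below threshold.
  isopods: 1 of 3 neighbours < 3, below threshold.
  krill: 1 of 1 neighbours ≥ 1, goes locally extinct.
  mussels: 1 of 1 neighbours ≥ 1, goes locally extinct.
Round 3 — no new extinctions; cascade stops.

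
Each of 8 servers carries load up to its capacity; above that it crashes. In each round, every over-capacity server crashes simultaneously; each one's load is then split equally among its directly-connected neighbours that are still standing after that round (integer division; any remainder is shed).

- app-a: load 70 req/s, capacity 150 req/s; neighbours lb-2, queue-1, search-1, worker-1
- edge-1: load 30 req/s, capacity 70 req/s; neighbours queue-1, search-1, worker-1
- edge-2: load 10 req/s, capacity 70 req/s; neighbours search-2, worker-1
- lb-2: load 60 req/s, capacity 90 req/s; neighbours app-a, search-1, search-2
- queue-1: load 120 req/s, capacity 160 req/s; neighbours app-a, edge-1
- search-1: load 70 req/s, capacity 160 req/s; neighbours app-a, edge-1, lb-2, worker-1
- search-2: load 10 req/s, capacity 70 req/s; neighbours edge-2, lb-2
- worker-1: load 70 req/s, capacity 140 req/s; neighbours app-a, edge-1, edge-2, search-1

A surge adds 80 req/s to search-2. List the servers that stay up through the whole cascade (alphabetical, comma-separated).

Round 1 — search-2 at 90 > 70. search-2 crashes.
  search-2 sheds 90 req/s to edge-2, lb-2: 45 each.
    edge-2: 10+45 = 55 ≤ 70
    lb-2: 60+45 = 105 > 90
Round 2 — lb-2 crashes.
  lb-2 sheds 105 req/s to app-a, search-1: 52 each (1 lost).
    app-a: 70+52 = 122 ≤ 150
    search-1: 70+52 = 122 ≤ 160
No further crashes.

app-a, edge-1, edge-2, queue-1, search-1, worker-1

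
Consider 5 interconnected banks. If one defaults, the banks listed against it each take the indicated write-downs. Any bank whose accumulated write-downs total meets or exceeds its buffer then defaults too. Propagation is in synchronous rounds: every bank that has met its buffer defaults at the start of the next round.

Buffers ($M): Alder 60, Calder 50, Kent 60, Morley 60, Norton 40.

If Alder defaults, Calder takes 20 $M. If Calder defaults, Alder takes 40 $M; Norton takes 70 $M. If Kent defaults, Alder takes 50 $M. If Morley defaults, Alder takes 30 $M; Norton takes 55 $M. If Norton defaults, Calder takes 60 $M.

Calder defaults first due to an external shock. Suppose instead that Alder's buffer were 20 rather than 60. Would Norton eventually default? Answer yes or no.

yes

With Alder's buffer at 20:
Round 1 — Calder defaults (initial).
  Alder: +40 → 40 ≥ 20
  Norton: +70 → 70 ≥ 40
Round 2 — Alder, Norton default.
No further defaults.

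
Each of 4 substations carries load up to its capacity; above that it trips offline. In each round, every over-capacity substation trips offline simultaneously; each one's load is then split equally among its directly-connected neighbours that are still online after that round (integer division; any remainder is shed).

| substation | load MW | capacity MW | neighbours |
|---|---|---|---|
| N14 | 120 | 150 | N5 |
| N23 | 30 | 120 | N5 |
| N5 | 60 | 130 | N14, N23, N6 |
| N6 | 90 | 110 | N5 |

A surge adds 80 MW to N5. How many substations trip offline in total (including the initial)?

Round 1 — N5 at 140 > 130. N5 trips offline.
  N5 sheds 140 MW to N14, N23, N6: 46 each (2 lost).
    N14: 120+46 = 166 > 150
    N23: 30+46 = 76 ≤ 120
    N6: 90+46 = 136 > 110
Round 2 — N14, N6 trip offline.
  N14 sheds 166 MW: no online neighbours, lost.
  N6 sheds 136 MW: no online neighbours, lost.
No further trips.

3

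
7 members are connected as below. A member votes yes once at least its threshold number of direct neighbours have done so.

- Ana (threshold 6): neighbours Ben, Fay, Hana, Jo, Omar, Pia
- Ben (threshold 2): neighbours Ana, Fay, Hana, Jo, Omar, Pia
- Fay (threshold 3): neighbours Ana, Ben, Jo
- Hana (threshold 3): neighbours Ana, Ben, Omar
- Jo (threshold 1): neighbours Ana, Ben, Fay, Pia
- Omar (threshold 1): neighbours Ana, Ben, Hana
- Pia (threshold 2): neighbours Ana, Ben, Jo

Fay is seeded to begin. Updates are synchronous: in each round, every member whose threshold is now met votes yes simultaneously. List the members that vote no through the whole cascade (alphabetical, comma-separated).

Round 1 — Fay votes yes (initial).
Round 2 — checking thresholds:
  Ana: 1 of 6 neighbours < 6, not yet.
  Ben: 1 of 6 neighbours < 2, not yet.
  Jo: 1 of 4 neighbours ≥ 1, votes yes.
Round 3 — checking thresholds:
  Ana: 2 of 6 neighbours < 6, not yet.
  Ben: 2 of 6 neighbours ≥ 2, votes yes.
  Pia: 1 of 3 neighbours < 2, not yet.
Round 4 — checking thresholds:
  Ana: 3 of 6 neighbours < 6, not yet.
  Hana: 1 of 3 neighbours < 3, not yet.
  Omar: 1 of 3 neighbours ≥ 1, votes yes.
  Pia: 2 of 3 neighbours ≥ 2, votes yes.
Round 5 — no new yes votes; cascade stops.

Ana, Hana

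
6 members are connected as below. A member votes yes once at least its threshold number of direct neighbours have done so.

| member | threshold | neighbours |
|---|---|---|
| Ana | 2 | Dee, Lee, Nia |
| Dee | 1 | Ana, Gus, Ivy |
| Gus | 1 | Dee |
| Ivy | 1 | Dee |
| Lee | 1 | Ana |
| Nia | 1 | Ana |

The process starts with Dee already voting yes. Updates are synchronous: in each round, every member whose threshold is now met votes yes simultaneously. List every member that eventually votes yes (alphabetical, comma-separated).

Dee, Gus, Ivy

Round 1 — Dee votes yes (initial).
Round 2 — checking thresholds:
  Ana: 1 of 3 neighbours < 2, not yet.
  Gus: 1 of 1 neighbours ≥ 1, votes yes.
  Ivy: 1 of 1 neighbours ≥ 1, votes yes.
Round 3 — no new yes votes; cascade stops.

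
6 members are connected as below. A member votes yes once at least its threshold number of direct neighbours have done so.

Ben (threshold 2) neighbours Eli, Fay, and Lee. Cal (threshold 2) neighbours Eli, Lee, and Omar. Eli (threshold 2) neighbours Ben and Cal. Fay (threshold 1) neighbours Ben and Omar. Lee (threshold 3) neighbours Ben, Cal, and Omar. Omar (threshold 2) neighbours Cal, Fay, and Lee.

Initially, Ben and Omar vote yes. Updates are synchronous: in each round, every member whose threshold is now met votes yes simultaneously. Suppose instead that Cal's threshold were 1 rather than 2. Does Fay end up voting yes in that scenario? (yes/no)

With Cal's threshold at 1:
Round 1 — Ben, Omar vote yes (initial).
Round 2 — checking thresholds:
  Cal: 1 of 3 neighbours ≥ 1, votes yes.
  Eli: 1 of 2 neighbours < 2, holds.
  Fay: 2 of 2 neighbours ≥ 1, votes yes.
  Lee: 2 of 3 neighbours < 3, holds.
Round 3 — checking thresholds:
  Eli: 2 of 2 neighbours ≥ 2, votes yes.
  Lee: 3 of 3 neighbours ≥ 3, votes yes.
Round 4 — no new yes votes; cascade stops.

yes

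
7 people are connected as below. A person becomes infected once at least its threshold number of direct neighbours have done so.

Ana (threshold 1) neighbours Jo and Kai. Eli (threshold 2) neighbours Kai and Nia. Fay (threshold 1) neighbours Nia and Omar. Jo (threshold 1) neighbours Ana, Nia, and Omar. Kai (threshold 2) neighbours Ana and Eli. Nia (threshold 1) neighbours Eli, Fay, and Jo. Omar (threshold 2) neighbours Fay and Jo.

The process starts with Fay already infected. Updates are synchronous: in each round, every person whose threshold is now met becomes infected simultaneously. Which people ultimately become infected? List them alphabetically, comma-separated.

Round 1 — Fay becomes infected (initial).
Round 2 — checking thresholds:
  Nia: 1 of 3 neighbours ≥ 1, becomes infected.
  Omar: 1 of 2 neighbours < 2, holds.
Round 3 — checking thresholds:
  Eli: 1 of 2 neighbours < 2, holds.
  Jo: 1 of 3 neighbours ≥ 1, becomes infected.
  Omar: 1 of 2 neighbours < 2, holds.
Round 4 — checking thresholds:
  Ana: 1 of 2 neighbours ≥ 1, becomes infected.
  Eli: 1 of 2 neighbours < 2, holds.
  Omar: 2 of 2 neighbours ≥ 2, becomes infected.
Round 5 — no new infections; cascade stops.

Ana, Fay, Jo, Nia, Omar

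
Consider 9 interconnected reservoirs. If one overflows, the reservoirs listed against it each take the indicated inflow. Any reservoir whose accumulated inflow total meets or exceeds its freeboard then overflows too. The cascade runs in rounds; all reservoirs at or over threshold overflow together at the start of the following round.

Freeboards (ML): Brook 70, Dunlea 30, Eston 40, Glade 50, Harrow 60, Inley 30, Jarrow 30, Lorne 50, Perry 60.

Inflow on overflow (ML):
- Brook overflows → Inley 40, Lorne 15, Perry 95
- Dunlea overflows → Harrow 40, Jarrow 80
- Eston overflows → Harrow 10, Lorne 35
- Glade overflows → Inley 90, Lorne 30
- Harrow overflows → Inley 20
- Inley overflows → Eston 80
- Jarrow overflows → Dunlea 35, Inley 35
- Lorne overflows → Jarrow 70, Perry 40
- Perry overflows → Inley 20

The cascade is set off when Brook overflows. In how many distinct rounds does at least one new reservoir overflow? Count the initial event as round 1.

Round 1 — Brook overflows (initial).
  Inley: +40 → 40 ≥ 30
  Lorne: +15 → 15 < 50
  Perry: +95 → 95 ≥ 60
Round 2 — Inley, Perry overflow.
  Eston: +80 → 80 ≥ 40
Round 3 — Eston overflows.
  Harrow: +10 → 10 < 60
  Lorne: +35 → 50 ≥ 50
Round 4 — Lorne overflows.
  Jarrow: +70 → 70 ≥ 30
Round 5 — Jarrow overflows.
  Dunlea: +35 → 35 ≥ 30
Round 6 — Dunlea overflows.
  Harrow: +40 → 50 < 60
No further overflows.

6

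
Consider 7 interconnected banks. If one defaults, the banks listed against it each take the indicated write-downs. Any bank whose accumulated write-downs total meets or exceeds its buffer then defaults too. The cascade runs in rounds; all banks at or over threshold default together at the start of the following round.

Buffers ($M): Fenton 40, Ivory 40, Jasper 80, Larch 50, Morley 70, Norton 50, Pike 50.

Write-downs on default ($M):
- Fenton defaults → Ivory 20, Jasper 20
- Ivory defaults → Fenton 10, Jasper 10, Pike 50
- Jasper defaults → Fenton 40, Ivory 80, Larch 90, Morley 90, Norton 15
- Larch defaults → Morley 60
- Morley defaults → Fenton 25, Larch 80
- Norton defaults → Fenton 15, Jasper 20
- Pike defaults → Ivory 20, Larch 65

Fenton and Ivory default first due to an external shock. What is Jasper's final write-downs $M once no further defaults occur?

30

Round 1 — Fenton, Ivory default (initial).
  Jasper: +20+10 → 30 < 80
  Pike: +50 → 50 ≥ 50
Round 2 — Pike defaults.
  Larch: +65 → 65 ≥ 50
Round 3 — Larch defaults.
  Morley: +60 → 60 < 70
No further defaults.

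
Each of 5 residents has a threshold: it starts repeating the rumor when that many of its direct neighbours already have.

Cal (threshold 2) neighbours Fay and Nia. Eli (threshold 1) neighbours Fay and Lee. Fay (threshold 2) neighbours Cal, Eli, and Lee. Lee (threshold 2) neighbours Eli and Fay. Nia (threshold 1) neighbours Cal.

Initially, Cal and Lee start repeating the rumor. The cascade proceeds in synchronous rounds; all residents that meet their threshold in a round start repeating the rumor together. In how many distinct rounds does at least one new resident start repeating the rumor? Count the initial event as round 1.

2

Round 1 — Cal, Lee start repeating the rumor (initial).
Round 2 — checking thresholds:
  Eli: 1 of 2 neighbours ≥ 1, starts repeating the rumor.
  Fay: 2 of 3 neighbours ≥ 2, starts repeating the rumor.
  Nia: 1 of 1 neighbours ≥ 1, starts repeating the rumor.
Round 3 — no new spreads; cascade stops.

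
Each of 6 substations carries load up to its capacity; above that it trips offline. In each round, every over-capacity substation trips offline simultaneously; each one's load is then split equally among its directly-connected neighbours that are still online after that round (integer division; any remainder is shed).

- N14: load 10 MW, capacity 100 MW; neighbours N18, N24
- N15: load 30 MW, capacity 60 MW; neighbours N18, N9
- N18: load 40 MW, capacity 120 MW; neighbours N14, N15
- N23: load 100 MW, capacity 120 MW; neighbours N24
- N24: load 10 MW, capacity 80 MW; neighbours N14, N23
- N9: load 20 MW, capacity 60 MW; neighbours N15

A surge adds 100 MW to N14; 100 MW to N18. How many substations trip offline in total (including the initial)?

Round 1 — N14 at 110 > 100; N18 at 140 > 120. N14, N18 trip offline.
  N14 sheds 110 MW to N24: 110 each.
    N24: 10+110 = 120 > 80
  N18 sheds 140 MW to N15: 140 each.
    N15: 30+140 = 170 > 60
Round 2 — N15, N24 trip offline.
  N15 sheds 170 MW to N9: 170 each.
    N9: 20+170 = 190 > 60
  N24 sheds 120 MW to N23: 120 each.
    N23: 100+120 = 220 > 120
Round 3 — N23, N9 trip offline.
  N23 sheds 220 MW: no online neighbours, lost.
  N9 sheds 190 MW: no online neighbours, lost.
No further trips.

6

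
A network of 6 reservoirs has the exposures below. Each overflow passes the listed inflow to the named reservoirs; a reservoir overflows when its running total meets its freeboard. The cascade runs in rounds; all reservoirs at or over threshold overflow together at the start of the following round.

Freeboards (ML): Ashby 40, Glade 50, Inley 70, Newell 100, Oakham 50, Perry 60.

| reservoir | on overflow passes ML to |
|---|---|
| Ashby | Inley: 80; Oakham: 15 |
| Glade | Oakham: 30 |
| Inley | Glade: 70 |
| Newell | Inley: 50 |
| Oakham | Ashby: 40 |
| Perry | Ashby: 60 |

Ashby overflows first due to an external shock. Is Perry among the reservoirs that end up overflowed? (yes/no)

Round 1 — Ashby overflows (initial).
  Inley: +80 → 80 ≥ 70
  Oakham: +15 → 15 < 50
Round 2 — Inley overflows.
  Glade: +70 → 70 ≥ 50
Round 3 — Glade overflows.
  Oakham: +30 → 45 < 50
No further overflows.

no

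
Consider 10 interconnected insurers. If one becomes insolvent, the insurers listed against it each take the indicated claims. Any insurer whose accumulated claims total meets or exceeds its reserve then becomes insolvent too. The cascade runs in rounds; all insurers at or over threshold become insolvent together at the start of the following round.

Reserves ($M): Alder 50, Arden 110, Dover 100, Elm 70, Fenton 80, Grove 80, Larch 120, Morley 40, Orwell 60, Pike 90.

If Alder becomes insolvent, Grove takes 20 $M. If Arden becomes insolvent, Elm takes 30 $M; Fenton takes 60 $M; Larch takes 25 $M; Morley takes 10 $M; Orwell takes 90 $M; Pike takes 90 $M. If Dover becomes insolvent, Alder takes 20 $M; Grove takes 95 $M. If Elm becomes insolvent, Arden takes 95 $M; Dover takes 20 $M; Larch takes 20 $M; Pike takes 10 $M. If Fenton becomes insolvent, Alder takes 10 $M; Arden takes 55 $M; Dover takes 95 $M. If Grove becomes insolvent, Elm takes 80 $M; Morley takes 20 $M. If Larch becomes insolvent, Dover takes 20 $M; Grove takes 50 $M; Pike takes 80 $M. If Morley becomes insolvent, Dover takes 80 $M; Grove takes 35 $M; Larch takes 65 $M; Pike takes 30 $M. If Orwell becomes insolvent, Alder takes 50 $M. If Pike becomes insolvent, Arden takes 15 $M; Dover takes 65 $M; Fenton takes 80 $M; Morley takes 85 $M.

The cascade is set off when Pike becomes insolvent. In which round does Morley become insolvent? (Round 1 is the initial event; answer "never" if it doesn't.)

Round 1 — Pike becomes insolvent (initial).
  Arden: +15 → 15 < 110
  Dover: +65 → 65 < 100
  Fenton: +80 → 80 ≥ 80
  Morley: +85 → 85 ≥ 40
Round 2 — Fenton, Morley become insolvent.
  Alder: +10 → 10 < 50
  Arden: +55 → 70 < 110
  Dover: +95+80 → 240 ≥ 100
  Grove: +35 → 35 < 80
  Larch: +65 → 65 < 120
Round 3 — Dover becomes insolvent.
  Alder: +20 → 30 < 50
  Grove: +95 → 130 ≥ 80
Round 4 — Grove becomes insolvent.
  Elm: +80 → 80 ≥ 70
Round 5 — Elm becomes insolvent.
  Arden: +95 → 165 ≥ 110
  Larch: +20 → 85 < 120
Round 6 — Arden becomes insolvent.
  Larch: +25 → 110 < 120
  Orwell: +90 → 90 ≥ 60
Round 7 — Orwell becomes insolvent.
  Alder: +50 → 80 ≥ 50
Round 8 — Alder becomes insolvent.
No further insolvencies.

2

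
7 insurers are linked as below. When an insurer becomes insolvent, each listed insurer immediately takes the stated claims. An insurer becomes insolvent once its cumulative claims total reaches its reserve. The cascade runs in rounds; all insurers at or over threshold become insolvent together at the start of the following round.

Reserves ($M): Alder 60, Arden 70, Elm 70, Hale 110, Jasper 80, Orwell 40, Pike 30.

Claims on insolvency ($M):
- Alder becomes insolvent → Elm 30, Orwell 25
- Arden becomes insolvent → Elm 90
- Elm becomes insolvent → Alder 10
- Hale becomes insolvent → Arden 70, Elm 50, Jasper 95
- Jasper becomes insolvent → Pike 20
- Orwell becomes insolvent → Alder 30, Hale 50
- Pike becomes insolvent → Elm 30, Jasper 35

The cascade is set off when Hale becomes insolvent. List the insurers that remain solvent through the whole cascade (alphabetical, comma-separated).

Alder, Orwell, Pike

Round 1 — Hale becomes insolvent (initial).
  Arden: +70 → 70 ≥ 70
  Elm: +50 → 50 < 70
  Jasper: +95 → 95 ≥ 80
Round 2 — Arden, Jasper become insolvent.
  Elm: +90 → 140 ≥ 70
  Pike: +20 → 20 < 30
Round 3 — Elm becomes insolvent.
  Alder: +10 → 10 < 60
No further insolvencies.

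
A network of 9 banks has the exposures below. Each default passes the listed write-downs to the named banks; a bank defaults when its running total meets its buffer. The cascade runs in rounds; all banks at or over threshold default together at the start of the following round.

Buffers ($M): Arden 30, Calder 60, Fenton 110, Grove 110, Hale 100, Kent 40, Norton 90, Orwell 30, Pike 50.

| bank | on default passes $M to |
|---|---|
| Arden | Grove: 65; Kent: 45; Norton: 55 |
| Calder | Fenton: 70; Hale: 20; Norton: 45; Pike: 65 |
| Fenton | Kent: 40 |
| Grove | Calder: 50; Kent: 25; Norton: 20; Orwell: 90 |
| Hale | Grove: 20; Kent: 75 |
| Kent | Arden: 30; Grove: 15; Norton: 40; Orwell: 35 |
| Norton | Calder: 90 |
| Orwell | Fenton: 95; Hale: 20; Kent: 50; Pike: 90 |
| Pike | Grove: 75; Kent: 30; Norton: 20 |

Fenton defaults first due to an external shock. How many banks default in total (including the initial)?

8

Round 1 — Fenton defaults (initial).
  Kent: +40 → 40 ≥ 40
Round 2 — Kent defaults.
  Arden: +30 → 30 ≥ 30
  Grove: +15 → 15 < 110
  Norton: +40 → 40 < 90
  Orwell: +35 → 35 ≥ 30
Round 3 — Arden, Orwell default.
  Grove: +65 → 80 < 110
  Hale: +20 → 20 < 100
  Norton: +55 → 95 ≥ 90
  Pike: +90 → 90 ≥ 50
Round 4 — Norton, Pike default.
  Calder: +90 → 90 ≥ 60
  Grove: +75 → 155 ≥ 110
Round 5 — Calder, Grove default.
  Hale: +20 → 40 < 100
No further defaults.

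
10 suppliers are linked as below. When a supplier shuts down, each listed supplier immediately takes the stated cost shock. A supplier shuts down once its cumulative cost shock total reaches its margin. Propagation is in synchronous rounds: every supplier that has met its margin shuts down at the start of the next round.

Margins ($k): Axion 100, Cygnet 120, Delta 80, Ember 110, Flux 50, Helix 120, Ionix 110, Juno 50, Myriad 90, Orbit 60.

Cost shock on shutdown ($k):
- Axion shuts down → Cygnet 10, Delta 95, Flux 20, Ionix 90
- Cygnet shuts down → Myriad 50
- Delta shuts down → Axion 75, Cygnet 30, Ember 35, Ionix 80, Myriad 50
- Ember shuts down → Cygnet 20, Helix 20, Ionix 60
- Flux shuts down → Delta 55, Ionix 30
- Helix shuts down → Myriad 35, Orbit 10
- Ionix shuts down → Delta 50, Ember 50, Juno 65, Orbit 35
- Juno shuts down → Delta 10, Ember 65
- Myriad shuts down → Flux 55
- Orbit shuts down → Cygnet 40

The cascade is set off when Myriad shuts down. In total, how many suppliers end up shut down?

2

Round 1 — Myriad shuts down (initial).
  Flux: +55 → 55 ≥ 50
Round 2 — Flux shuts down.
  Delta: +55 → 55 < 80
  Ionix: +30 → 30 < 110
No further shutdowns.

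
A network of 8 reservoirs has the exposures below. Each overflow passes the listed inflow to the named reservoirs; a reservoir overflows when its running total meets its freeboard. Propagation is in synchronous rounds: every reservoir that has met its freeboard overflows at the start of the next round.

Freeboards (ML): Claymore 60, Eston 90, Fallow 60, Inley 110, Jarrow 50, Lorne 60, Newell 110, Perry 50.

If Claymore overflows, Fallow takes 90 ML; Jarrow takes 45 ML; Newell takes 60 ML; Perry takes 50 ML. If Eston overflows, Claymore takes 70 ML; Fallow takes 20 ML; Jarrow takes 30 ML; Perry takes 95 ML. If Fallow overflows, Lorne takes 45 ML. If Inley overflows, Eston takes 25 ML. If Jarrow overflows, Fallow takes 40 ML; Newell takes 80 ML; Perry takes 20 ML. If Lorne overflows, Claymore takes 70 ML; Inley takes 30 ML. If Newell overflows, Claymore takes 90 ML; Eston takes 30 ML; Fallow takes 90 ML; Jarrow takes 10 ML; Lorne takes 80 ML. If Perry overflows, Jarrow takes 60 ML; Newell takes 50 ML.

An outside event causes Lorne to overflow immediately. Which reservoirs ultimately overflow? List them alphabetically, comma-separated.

Round 1 — Lorne overflows (initial).
  Claymore: +70 → 70 ≥ 60
  Inley: +30 → 30 < 110
Round 2 — Claymore overflows.
  Fallow: +90 → 90 ≥ 60
  Jarrow: +45 → 45 < 50
  Newell: +60 → 60 < 110
  Perry: +50 → 50 ≥ 50
Round 3 — Fallow, Perry overflow.
  Jarrow: +60 → 105 ≥ 50
  Newell: +50 → 110 ≥ 110
Round 4 — Jarrow, Newell overflow.
  Eston: +30 → 30 < 90
No further overflows.

Claymore, Fallow, Jarrow, Lorne, Newell, Perry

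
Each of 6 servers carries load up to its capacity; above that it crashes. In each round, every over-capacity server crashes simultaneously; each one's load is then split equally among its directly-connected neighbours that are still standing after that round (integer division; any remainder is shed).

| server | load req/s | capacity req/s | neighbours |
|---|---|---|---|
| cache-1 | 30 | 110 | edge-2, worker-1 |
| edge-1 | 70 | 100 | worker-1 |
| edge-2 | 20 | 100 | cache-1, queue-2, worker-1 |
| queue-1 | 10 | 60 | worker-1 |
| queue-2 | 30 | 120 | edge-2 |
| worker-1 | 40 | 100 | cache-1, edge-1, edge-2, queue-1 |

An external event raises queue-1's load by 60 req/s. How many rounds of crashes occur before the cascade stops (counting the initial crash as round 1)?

Round 1 — queue-1 at 70 > 60. queue-1 crashes.
  queue-1 sheds 70 req/s to worker-1: 70 each.
    worker-1: 40+70 = 110 > 100
Round 2 — worker-1 crashes.
  worker-1 sheds 110 req/s to cache-1, edge-1, edge-2: 36 each (2 lost).
    cache-1: 30+36 = 66 ≤ 110
    edge-1: 70+36 = 106 > 100
    edge-2: 20+36 = 56 ≤ 100
Round 3 — edge-1 crashes.
  edge-1 sheds 106 req/s: no online neighbours, lost.
No further crashes.

3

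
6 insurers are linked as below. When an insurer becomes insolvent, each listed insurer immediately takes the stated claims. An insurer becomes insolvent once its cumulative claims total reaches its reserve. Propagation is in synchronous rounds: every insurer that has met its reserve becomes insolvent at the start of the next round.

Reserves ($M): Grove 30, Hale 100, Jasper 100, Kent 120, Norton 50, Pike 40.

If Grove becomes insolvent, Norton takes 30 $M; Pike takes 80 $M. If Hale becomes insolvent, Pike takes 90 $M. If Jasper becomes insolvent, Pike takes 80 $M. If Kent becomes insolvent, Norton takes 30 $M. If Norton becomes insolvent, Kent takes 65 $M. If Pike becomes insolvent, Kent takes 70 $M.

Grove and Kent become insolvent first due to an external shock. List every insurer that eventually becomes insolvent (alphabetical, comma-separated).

Round 1 — Grove, Kent become insolvent (initial).
  Norton: +30+30 → 60 ≥ 50
  Pike: +80 → 80 ≥ 40
Round 2 — Norton, Pike become insolvent.
No further insolvencies.

Grove, Kent, Norton, Pike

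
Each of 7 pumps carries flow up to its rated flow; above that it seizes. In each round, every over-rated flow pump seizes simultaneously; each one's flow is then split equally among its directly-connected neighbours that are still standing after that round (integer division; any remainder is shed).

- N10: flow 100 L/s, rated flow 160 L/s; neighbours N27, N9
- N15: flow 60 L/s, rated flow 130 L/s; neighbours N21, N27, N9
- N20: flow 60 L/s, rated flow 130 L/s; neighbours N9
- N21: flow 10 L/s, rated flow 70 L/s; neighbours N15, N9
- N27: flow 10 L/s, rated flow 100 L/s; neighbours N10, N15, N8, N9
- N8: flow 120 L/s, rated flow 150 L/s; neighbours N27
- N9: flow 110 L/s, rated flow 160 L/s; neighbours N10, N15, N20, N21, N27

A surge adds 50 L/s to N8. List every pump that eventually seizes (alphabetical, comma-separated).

N10, N15, N21, N27, N8, N9

Round 1 — N8 at 170 > 150. N8 seizes.
  N8 sheds 170 L/s to N27: 170 each.
    N27: 10+170 = 180 > 100
Round 2 — N27 seizes.
  N27 sheds 180 L/s to N10, N15, N9: 60 each.
    N10: 100+60 = 160 ≤ 160
    N15: 60+60 = 120 ≤ 130
    N9: 110+60 = 170 > 160
Round 3 — N9 seizes.
  N9 sheds 170 L/s to N10, N15, N20, N21: 42 each (2 lost).
    N10: 160+42 = 202 > 160
    N15: 120+42 = 162 > 130
    N20: 60+42 = 102 ≤ 130
    N21: 10+42 = 52 ≤ 70
Round 4 — N10, N15 seize.
  N10 sheds 202 L/s: no online neighbours, lost.
  N15 sheds 162 L/s to N21: 162 each.
    N21: 52+162 = 214 > 70
Round 5 — N21 seizes.
  N21 sheds 214 L/s: no online neighbours, lost.
No further seizures.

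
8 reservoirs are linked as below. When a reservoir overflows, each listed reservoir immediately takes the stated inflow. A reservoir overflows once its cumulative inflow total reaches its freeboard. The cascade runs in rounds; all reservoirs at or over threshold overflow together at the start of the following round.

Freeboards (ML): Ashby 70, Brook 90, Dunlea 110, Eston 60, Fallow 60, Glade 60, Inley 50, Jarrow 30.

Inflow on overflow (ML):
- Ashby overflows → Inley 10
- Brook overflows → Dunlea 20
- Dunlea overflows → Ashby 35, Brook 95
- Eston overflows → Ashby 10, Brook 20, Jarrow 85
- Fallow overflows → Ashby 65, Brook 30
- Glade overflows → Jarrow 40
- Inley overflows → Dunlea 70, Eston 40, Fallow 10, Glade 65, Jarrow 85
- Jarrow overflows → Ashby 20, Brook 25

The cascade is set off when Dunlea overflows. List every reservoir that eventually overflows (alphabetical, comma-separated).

Brook, Dunlea

Round 1 — Dunlea overflows (initial).
  Ashby: +35 → 35 < 70
  Brook: +95 → 95 ≥ 90
Round 2 — Brook overflows.
No further overflows.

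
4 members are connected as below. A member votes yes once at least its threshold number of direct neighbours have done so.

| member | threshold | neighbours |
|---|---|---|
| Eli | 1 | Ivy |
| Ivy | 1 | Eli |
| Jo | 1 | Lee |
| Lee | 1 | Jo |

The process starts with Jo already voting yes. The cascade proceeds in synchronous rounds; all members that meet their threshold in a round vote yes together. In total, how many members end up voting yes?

Round 1 — Jo votes yes (initial).
Round 2 — checking thresholds:
  Lee: 1 of 1 neighbours ≥ 1, votes yes.
Round 3 — no new yes votes; cascade stops.

2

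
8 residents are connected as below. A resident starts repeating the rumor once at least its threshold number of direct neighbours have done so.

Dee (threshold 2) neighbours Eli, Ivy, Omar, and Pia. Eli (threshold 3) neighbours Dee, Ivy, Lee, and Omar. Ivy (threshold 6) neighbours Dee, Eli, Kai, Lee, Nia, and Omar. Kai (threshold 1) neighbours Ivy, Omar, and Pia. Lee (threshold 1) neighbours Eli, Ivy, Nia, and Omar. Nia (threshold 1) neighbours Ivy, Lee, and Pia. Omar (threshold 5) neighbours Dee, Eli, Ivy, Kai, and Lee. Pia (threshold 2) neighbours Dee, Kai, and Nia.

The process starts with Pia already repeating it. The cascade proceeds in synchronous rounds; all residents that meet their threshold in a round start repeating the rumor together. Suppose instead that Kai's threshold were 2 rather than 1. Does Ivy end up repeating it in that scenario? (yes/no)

no

With Kai's threshold at 2:
Round 1 — Pia starts repeating the rumor (initial).
Round 2 — checking thresholds:
  Dee: 1 of 4 neighbours < 2, below threshold.
  Kai: 1 of 3 neighbours < 2, below threshold.
  Nia: 1 of 3 neighbours ≥ 1, starts repeating the rumor.
Round 3 — checking thresholds:
  Dee: 1 of 4 neighbours < 2, below threshold.
  Ivy: 1 of 6 neighbours < 6, below threshold.
  Kai: 1 of 3 neighbours < 2, below threshold.
  Lee: 1 of 4 neighbours ≥ 1, starts repeating the rumor.
Round 4 — no new spreads; cascade stops.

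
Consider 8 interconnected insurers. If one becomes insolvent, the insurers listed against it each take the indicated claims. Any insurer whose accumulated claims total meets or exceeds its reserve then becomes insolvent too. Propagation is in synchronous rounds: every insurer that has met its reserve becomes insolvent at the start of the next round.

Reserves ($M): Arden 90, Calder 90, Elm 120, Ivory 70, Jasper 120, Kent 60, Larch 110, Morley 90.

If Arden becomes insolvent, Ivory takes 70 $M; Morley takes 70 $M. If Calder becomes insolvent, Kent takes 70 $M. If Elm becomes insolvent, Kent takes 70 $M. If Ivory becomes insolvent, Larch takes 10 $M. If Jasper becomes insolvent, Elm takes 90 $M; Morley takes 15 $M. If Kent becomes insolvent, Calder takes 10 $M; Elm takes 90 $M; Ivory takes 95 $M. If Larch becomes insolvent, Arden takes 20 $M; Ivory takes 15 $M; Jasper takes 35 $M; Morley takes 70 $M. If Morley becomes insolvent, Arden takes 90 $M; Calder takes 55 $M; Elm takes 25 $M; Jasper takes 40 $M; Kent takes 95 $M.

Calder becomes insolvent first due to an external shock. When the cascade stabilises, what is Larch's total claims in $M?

10

Round 1 — Calder becomes insolvent (initial).
  Kent: +70 → 70 ≥ 60
Round 2 — Kent becomes insolvent.
  Elm: +90 → 90 < 120
  Ivory: +95 → 95 ≥ 70
Round 3 — Ivory becomes insolvent.
  Larch: +10 → 10 < 110
No further insolvencies.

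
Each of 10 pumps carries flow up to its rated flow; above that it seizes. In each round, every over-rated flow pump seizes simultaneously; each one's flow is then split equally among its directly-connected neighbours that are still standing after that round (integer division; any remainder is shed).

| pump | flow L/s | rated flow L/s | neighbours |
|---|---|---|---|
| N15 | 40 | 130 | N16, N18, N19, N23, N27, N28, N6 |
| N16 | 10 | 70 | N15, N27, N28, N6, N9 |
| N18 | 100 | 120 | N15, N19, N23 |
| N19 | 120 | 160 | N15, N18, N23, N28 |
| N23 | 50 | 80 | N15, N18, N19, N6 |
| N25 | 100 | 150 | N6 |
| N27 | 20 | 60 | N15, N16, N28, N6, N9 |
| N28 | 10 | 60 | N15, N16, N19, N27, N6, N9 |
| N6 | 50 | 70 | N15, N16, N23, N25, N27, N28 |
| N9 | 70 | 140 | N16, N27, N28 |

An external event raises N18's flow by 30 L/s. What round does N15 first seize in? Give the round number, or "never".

Round 1 — N18 at 130 > 120. N18 seizes.
  N18 sheds 130 L/s to N15, N19, N23: 43 each (1 lost).
    N15: 40+43 = 83 ≤ 130
    N19: 120+43 = 163 > 160
    N23: 50+43 = 93 > 80
Round 2 — N19, N23 seize.
  N19 sheds 163 L/s to N15, N28: 81 each (1 lost).
    N15: 83+81 = 164 > 130
    N28: 10+81 = 91 > 60
  N23 sheds 93 L/s to N15, N6: 46 each (1 lost).
    N15: 164+46 = 210 > 130
    N6: 50+46 = 96 > 70
Round 3 — N15, N28, N6 seize.
  N15 sheds 210 L/s to N16, N27: 105 each.
    N16: 10+105 = 115 > 70
    N27: 20+105 = 125 > 60
  N28 sheds 91 L/s to N16, N27, N9: 30 each (1 lost).
    N16: 115+30 = 145 > 70
    N27: 125+30 = 155 > 60
    N9: 70+30 = 100 ≤ 140
  N6 sheds 96 L/s to N16, N25, N27: 32 each.
    N16: 145+32 = 177 > 70
    N25: 100+32 = 132 ≤ 150
    N27: 155+32 = 187 > 60
Round 4 — N16, N27 seize.
  N16 sheds 177 L/s to N9: 177 each.
    N9: 100+177 = 277 > 140
  N27 sheds 187 L/s to N9: 187 each.
    N9: 277+187 = 464 > 140
Round 5 — N9 seizes.
  N9 sheds 464 L/s: no online neighbours, lost.
No further seizures.

3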